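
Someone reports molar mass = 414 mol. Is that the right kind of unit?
No

molar mass has SI base units: kg / mol
mol does NOT reduce to kg / mol; a valid unit for molar mass would be e.g. kg/mol.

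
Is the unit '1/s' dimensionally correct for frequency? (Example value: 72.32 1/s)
Yes

frequency has SI base units: 1 / s
1/s reduces to the same SI base units, so it is a valid unit for frequency.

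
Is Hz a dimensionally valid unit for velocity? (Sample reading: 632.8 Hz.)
No

velocity has SI base units: m / s
Hz does NOT reduce to m / s; a valid unit for velocity would be e.g. m/s.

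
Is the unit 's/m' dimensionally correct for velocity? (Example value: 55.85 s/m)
No

velocity has SI base units: m / s
s/m does NOT reduce to m / s; a valid unit for velocity would be e.g. m/s.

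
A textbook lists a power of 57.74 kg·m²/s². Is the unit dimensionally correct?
No

power has SI base units: kg * m^2 / s^3
kg·m²/s² does NOT reduce to kg * m^2 / s^3; a valid unit for power would be e.g. W.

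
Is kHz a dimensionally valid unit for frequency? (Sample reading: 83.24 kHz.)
Yes

frequency has SI base units: 1 / s
kHz reduces to the same SI base units, so it is a valid unit for frequency.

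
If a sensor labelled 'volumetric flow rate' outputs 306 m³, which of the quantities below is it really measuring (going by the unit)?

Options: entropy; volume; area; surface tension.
volume

volumetric flow rate should have units dimensionally equivalent to m^3 / s (e.g. m³/s).
The given unit 'm³' reduces to m^3. Of the listed options, that is the dimensionality of volume.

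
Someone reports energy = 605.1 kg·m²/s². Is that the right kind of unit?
Yes

energy has SI base units: kg * m^2 / s^2
kg·m²/s² reduces to the same SI base units, so it is a valid unit for energy.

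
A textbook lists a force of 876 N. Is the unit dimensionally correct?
Yes

force has SI base units: kg * m / s^2
N reduces to the same SI base units, so it is a valid unit for force.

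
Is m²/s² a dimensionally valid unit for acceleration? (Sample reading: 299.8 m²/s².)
No

acceleration has SI base units: m / s^2
m²/s² does NOT reduce to m / s^2; a valid unit for acceleration would be e.g. m/s².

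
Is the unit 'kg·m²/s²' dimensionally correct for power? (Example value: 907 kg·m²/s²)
No

power has SI base units: kg * m^2 / s^3
kg·m²/s² does NOT reduce to kg * m^2 / s^3; a valid unit for power would be e.g. W.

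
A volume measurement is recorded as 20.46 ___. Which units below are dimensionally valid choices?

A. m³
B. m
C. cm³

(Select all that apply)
A, C

volume has SI base units: m^3

Checking each option against m^3:
  A. m³: ✓ matches
  B. m: ✗ does not match
  C. cm³: ✓ matches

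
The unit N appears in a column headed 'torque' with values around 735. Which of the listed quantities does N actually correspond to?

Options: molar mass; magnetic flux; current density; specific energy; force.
force

torque should have units dimensionally equivalent to kg * m^2 / s^2 (e.g. N·m).
The given unit 'N' reduces to kg * m / s^2. Of the listed options, that is the dimensionality of force.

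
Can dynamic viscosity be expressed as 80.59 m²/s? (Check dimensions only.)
No

dynamic viscosity has SI base units: kg / (m * s)
m²/s does NOT reduce to kg / (m * s); a valid unit for dynamic viscosity would be e.g. Pa·s.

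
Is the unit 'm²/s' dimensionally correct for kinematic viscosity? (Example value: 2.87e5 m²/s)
Yes

kinematic viscosity has SI base units: m^2 / s
m²/s reduces to the same SI base units, so it is a valid unit for kinematic viscosity.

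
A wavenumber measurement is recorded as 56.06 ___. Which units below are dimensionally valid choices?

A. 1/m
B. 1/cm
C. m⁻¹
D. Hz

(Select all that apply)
A, B, C

wavenumber has SI base units: 1 / m

Checking each option against 1 / m:
  A. 1/m: ✓ matches
  B. 1/cm: ✓ matches
  C. m⁻¹: ✓ matches
  D. Hz: ✗ does not match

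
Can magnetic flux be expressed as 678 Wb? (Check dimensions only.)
Yes

magnetic flux has SI base units: kg * m^2 / (A * s^2)
Wb reduces to the same SI base units, so it is a valid unit for magnetic flux.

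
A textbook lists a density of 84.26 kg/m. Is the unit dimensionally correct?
No

density has SI base units: kg / m^3
kg/m does NOT reduce to kg / m^3; a valid unit for density would be e.g. kg/m³.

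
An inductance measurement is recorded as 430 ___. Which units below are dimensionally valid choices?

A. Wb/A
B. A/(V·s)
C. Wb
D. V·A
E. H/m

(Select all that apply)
A

inductance has SI base units: kg * m^2 / (A^2 * s^2)

Checking each option against kg * m^2 / (A^2 * s^2):
  A. Wb/A: ✓ matches
  B. A/(V·s): ✗ does not match
  C. Wb: ✗ does not match
  D. V·A: ✗ does not match
  E. H/m: ✗ does not match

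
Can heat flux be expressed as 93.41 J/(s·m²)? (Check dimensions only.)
Yes

heat flux has SI base units: kg / s^3
J/(s·m²) reduces to the same SI base units, so it is a valid unit for heat flux.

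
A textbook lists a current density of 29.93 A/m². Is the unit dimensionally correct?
Yes

current density has SI base units: A / m^2
A/m² reduces to the same SI base units, so it is a valid unit for current density.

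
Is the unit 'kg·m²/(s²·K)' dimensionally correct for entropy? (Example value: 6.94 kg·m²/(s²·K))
Yes

entropy has SI base units: kg * m^2 / (s^2 * K)
kg·m²/(s²·K) reduces to the same SI base units, so it is a valid unit for entropy.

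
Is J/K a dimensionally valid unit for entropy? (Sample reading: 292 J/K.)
Yes

entropy has SI base units: kg * m^2 / (s^2 * K)
J/K reduces to the same SI base units, so it is a valid unit for entropy.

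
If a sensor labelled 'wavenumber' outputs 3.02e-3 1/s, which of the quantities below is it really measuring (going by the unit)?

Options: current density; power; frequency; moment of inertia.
frequency

wavenumber should have units dimensionally equivalent to 1 / m (e.g. 1/m).
The given unit '1/s' reduces to 1 / s. Of the listed options, that is the dimensionality of frequency.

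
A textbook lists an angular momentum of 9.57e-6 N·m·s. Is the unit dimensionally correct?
Yes

angular momentum has SI base units: kg * m^2 / s
N·m·s reduces to the same SI base units, so it is a valid unit for angular momentum.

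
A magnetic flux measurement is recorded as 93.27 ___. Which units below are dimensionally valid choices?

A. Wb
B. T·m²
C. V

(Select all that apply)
A, B

magnetic flux has SI base units: kg * m^2 / (A * s^2)

Checking each option against kg * m^2 / (A * s^2):
  A. Wb: ✓ matches
  B. T·m²: ✓ matches
  C. V: ✗ does not match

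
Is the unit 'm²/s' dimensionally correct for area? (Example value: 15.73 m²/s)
No

area has SI base units: m^2
m²/s does NOT reduce to m^2; a valid unit for area would be e.g. m².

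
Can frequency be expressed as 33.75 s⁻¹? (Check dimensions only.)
Yes

frequency has SI base units: 1 / s
s⁻¹ reduces to the same SI base units, so it is a valid unit for frequency.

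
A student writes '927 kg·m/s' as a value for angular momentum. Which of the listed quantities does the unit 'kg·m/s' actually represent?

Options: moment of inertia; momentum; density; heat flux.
momentum

angular momentum should have units dimensionally equivalent to kg * m^2 / s (e.g. kg·m²/s).
The given unit 'kg·m/s' reduces to kg * m / s. Of the listed options, that is the dimensionality of momentum.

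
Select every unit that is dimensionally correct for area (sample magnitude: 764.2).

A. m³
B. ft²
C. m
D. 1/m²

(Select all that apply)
B

area has SI base units: m^2

Checking each option against m^2:
  A. m³: ✗ does not match
  B. ft²: ✓ matches
  C. m: ✗ does not match
  D. 1/m²: ✗ does not match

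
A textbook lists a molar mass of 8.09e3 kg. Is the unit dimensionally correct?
No

molar mass has SI base units: kg / mol
kg does NOT reduce to kg / mol; a valid unit for molar mass would be e.g. kg/mol.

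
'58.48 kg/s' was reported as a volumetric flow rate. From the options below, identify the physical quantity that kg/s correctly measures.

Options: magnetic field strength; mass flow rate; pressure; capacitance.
mass flow rate

volumetric flow rate should have units dimensionally equivalent to m^3 / s (e.g. m³/s).
The given unit 'kg/s' reduces to kg / s. Of the listed options, that is the dimensionality of mass flow rate.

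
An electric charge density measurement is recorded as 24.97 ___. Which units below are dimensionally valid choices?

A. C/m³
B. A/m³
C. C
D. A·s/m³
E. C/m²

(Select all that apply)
A, D

electric charge density has SI base units: A * s / m^3

Checking each option against A * s / m^3:
  A. C/m³: ✓ matches
  B. A/m³: ✗ does not match
  C. C: ✗ does not match
  D. A·s/m³: ✓ matches
  E. C/m²: ✗ does not match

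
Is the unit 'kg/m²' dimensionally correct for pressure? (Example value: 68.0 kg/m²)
No

pressure has SI base units: kg / (m * s^2)
kg/m² does NOT reduce to kg / (m * s^2); a valid unit for pressure would be e.g. Pa.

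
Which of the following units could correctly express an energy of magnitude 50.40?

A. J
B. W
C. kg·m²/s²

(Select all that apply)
A, C

energy has SI base units: kg * m^2 / s^2

Checking each option against kg * m^2 / s^2:
  A. J: ✓ matches
  B. W: ✗ does not match
  C. kg·m²/s²: ✓ matches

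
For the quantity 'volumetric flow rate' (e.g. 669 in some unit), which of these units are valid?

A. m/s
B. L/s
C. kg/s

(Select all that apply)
B

volumetric flow rate has SI base units: m^3 / s

Checking each option against m^3 / s:
  A. m/s: ✗ does not match
  B. L/s: ✓ matches
  C. kg/s: ✗ does not match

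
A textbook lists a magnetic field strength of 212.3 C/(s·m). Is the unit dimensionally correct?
Yes

magnetic field strength has SI base units: A / m
C/(s·m) reduces to the same SI base units, so it is a valid unit for magnetic field strength.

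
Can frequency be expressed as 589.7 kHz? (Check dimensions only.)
Yes

frequency has SI base units: 1 / s
kHz reduces to the same SI base units, so it is a valid unit for frequency.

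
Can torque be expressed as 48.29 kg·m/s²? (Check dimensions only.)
No

torque has SI base units: kg * m^2 / s^2
kg·m/s² does NOT reduce to kg * m^2 / s^2; a valid unit for torque would be e.g. N·m.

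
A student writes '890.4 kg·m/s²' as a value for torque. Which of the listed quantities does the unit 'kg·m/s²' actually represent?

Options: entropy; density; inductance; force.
force

torque should have units dimensionally equivalent to kg * m^2 / s^2 (e.g. N·m).
The given unit 'kg·m/s²' reduces to kg * m / s^2. Of the listed options, that is the dimensionality of force.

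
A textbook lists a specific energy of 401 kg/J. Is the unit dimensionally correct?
No

specific energy has SI base units: m^2 / s^2
kg/J does NOT reduce to m^2 / s^2; a valid unit for specific energy would be e.g. J/kg.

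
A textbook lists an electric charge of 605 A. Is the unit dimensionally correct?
No

electric charge has SI base units: A * s
A does NOT reduce to A * s; a valid unit for electric charge would be e.g. C.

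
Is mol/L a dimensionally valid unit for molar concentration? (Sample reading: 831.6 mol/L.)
Yes

molar concentration has SI base units: mol / m^3
mol/L reduces to the same SI base units, so it is a valid unit for molar concentration.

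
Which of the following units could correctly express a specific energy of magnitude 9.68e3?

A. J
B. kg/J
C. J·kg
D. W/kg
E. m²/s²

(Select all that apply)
E

specific energy has SI base units: m^2 / s^2

Checking each option against m^2 / s^2:
  A. J: ✗ does not match
  B. kg/J: ✗ does not match
  C. J·kg: ✗ does not match
  D. W/kg: ✗ does not match
  E. m²/s²: ✓ matches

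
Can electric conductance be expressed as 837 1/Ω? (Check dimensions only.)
Yes

electric conductance has SI base units: A^2 * s^3 / (kg * m^2)
1/Ω reduces to the same SI base units, so it is a valid unit for electric conductance.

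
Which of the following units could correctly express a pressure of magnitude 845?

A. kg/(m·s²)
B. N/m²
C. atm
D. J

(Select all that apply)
A, B, C

pressure has SI base units: kg / (m * s^2)

Checking each option against kg / (m * s^2):
  A. kg/(m·s²): ✓ matches
  B. N/m²: ✓ matches
  C. atm: ✓ matches
  D. J: ✗ does not match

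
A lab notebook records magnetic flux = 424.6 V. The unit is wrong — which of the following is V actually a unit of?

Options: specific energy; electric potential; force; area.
electric potential

magnetic flux should have units dimensionally equivalent to kg * m^2 / (A * s^2) (e.g. Wb).
The given unit 'V' reduces to kg * m^2 / (A * s^3). Of the listed options, that is the dimensionality of electric potential.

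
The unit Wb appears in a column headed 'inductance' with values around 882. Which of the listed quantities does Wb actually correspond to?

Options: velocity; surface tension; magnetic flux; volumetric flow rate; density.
magnetic flux

inductance should have units dimensionally equivalent to kg * m^2 / (A^2 * s^2) (e.g. H).
The given unit 'Wb' reduces to kg * m^2 / (A * s^2). Of the listed options, that is the dimensionality of magnetic flux.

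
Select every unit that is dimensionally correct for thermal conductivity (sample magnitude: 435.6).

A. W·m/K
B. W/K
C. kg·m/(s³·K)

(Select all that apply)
C

thermal conductivity has SI base units: kg * m / (s^3 * K)

Checking each option against kg * m / (s^3 * K):
  A. W·m/K: ✗ does not match
  B. W/K: ✗ does not match
  C. kg·m/(s³·K): ✓ matches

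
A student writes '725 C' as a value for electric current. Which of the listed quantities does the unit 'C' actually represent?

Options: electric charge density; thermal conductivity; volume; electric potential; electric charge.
electric charge

electric current should have units dimensionally equivalent to A (e.g. A).
The given unit 'C' reduces to A * s. Of the listed options, that is the dimensionality of electric charge.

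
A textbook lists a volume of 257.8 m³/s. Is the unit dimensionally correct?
No

volume has SI base units: m^3
m³/s does NOT reduce to m^3; a valid unit for volume would be e.g. m³.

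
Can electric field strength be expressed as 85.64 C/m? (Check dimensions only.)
No

electric field strength has SI base units: kg * m / (A * s^3)
C/m does NOT reduce to kg * m / (A * s^3); a valid unit for electric field strength would be e.g. V/m.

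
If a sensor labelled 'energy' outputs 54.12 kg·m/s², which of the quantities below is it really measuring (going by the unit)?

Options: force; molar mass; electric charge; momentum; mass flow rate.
force

energy should have units dimensionally equivalent to kg * m^2 / s^2 (e.g. J).
The given unit 'kg·m/s²' reduces to kg * m / s^2. Of the listed options, that is the dimensionality of force.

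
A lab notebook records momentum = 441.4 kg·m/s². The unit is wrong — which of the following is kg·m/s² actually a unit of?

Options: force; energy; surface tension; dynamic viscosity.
force

momentum should have units dimensionally equivalent to kg * m / s (e.g. kg·m/s).
The given unit 'kg·m/s²' reduces to kg * m / s^2. Of the listed options, that is the dimensionality of force.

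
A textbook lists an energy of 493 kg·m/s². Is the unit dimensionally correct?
No

energy has SI base units: kg * m^2 / s^2
kg·m/s² does NOT reduce to kg * m^2 / s^2; a valid unit for energy would be e.g. J.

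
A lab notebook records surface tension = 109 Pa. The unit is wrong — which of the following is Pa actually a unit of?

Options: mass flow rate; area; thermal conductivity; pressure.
pressure

surface tension should have units dimensionally equivalent to kg / s^2 (e.g. N/m).
The given unit 'Pa' reduces to kg / (m * s^2). Of the listed options, that is the dimensionality of pressure.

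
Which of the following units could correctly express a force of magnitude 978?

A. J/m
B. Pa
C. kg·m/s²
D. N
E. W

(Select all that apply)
A, C, D

force has SI base units: kg * m / s^2

Checking each option against kg * m / s^2:
  A. J/m: ✓ matches
  B. Pa: ✗ does not match
  C. kg·m/s²: ✓ matches
  D. N: ✓ matches
  E. W: ✗ does not match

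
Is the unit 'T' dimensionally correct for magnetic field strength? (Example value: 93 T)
No

magnetic field strength has SI base units: A / m
T does NOT reduce to A / m; a valid unit for magnetic field strength would be e.g. A/m.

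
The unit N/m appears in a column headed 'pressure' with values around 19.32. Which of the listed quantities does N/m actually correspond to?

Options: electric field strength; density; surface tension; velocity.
surface tension

pressure should have units dimensionally equivalent to kg / (m * s^2) (e.g. Pa).
The given unit 'N/m' reduces to kg / s^2. Of the listed options, that is the dimensionality of surface tension.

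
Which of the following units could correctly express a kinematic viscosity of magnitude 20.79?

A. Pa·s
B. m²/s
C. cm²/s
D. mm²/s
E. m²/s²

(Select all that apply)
B, C, D

kinematic viscosity has SI base units: m^2 / s

Checking each option against m^2 / s:
  A. Pa·s: ✗ does not match
  B. m²/s: ✓ matches
  C. cm²/s: ✓ matches
  D. mm²/s: ✓ matches
  E. m²/s²: ✗ does not match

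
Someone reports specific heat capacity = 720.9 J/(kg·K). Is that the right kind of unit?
Yes

specific heat capacity has SI base units: m^2 / (s^2 * K)
J/(kg·K) reduces to the same SI base units, so it is a valid unit for specific heat capacity.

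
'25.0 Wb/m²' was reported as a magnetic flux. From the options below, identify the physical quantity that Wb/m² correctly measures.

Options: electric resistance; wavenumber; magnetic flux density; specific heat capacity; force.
magnetic flux density

magnetic flux should have units dimensionally equivalent to kg * m^2 / (A * s^2) (e.g. Wb).
The given unit 'Wb/m²' reduces to kg / (A * s^2). Of the listed options, that is the dimensionality of magnetic flux density.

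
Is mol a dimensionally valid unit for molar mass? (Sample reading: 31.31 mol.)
No

molar mass has SI base units: kg / mol
mol does NOT reduce to kg / mol; a valid unit for molar mass would be e.g. kg/mol.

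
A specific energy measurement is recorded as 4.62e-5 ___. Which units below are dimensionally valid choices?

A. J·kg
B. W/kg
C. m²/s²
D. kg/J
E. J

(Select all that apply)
C

specific energy has SI base units: m^2 / s^2

Checking each option against m^2 / s^2:
  A. J·kg: ✗ does not match
  B. W/kg: ✗ does not match
  C. m²/s²: ✓ matches
  D. kg/J: ✗ does not match
  E. J: ✗ does not match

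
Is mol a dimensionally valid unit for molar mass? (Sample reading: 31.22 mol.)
No

molar mass has SI base units: kg / mol
mol does NOT reduce to kg / mol; a valid unit for molar mass would be e.g. kg/mol.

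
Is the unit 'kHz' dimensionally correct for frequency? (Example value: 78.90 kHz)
Yes

frequency has SI base units: 1 / s
kHz reduces to the same SI base units, so it is a valid unit for frequency.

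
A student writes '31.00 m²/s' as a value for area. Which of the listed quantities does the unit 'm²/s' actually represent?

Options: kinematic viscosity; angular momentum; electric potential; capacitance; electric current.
kinematic viscosity

area should have units dimensionally equivalent to m^2 (e.g. m²).
The given unit 'm²/s' reduces to m^2 / s. Of the listed options, that is the dimensionality of kinematic viscosity.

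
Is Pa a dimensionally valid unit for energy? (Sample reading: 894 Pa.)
No

energy has SI base units: kg * m^2 / s^2
Pa does NOT reduce to kg * m^2 / s^2; a valid unit for energy would be e.g. J.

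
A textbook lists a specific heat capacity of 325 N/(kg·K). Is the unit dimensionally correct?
No

specific heat capacity has SI base units: m^2 / (s^2 * K)
N/(kg·K) does NOT reduce to m^2 / (s^2 * K); a valid unit for specific heat capacity would be e.g. J/(kg·K).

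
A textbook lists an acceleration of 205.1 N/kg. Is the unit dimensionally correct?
Yes

acceleration has SI base units: m / s^2
N/kg reduces to the same SI base units, so it is a valid unit for acceleration.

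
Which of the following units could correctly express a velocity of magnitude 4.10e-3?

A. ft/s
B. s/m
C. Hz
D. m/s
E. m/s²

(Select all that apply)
A, D

velocity has SI base units: m / s

Checking each option against m / s:
  A. ft/s: ✓ matches
  B. s/m: ✗ does not match
  C. Hz: ✗ does not match
  D. m/s: ✓ matches
  E. m/s²: ✗ does not match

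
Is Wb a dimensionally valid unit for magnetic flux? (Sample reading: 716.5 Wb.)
Yes

magnetic flux has SI base units: kg * m^2 / (A * s^2)
Wb reduces to the same SI base units, so it is a valid unit for magnetic flux.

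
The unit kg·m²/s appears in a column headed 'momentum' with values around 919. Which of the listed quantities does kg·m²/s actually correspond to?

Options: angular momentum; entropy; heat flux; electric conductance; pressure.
angular momentum

momentum should have units dimensionally equivalent to kg * m / s (e.g. kg·m/s).
The given unit 'kg·m²/s' reduces to kg * m^2 / s. Of the listed options, that is the dimensionality of angular momentum.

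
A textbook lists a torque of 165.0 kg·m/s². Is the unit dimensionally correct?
No

torque has SI base units: kg * m^2 / s^2
kg·m/s² does NOT reduce to kg * m^2 / s^2; a valid unit for torque would be e.g. N·m.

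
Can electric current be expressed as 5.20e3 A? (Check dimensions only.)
Yes

electric current has SI base units: A
A reduces to the same SI base units, so it is a valid unit for electric current.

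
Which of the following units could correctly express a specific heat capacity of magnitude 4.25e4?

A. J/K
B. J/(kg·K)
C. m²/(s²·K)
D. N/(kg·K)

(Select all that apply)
B, C

specific heat capacity has SI base units: m^2 / (s^2 * K)

Checking each option against m^2 / (s^2 * K):
  A. J/K: ✗ does not match
  B. J/(kg·K): ✓ matches
  C. m²/(s²·K): ✓ matches
  D. N/(kg·K): ✗ does not match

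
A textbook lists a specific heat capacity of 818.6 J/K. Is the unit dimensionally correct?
No

specific heat capacity has SI base units: m^2 / (s^2 * K)
J/K does NOT reduce to m^2 / (s^2 * K); a valid unit for specific heat capacity would be e.g. J/(kg·K).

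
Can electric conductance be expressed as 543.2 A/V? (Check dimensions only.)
Yes

electric conductance has SI base units: A^2 * s^3 / (kg * m^2)
A/V reduces to the same SI base units, so it is a valid unit for electric conductance.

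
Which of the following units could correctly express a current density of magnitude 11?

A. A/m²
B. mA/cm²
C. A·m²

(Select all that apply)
A, B

current density has SI base units: A / m^2

Checking each option against A / m^2:
  A. A/m²: ✓ matches
  B. mA/cm²: ✓ matches
  C. A·m²: ✗ does not match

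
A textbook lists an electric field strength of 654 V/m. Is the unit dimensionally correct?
Yes

electric field strength has SI base units: kg * m / (A * s^3)
V/m reduces to the same SI base units, so it is a valid unit for electric field strength.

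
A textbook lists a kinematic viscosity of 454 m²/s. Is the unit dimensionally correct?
Yes

kinematic viscosity has SI base units: m^2 / s
m²/s reduces to the same SI base units, so it is a valid unit for kinematic viscosity.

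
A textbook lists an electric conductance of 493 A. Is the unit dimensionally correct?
No

electric conductance has SI base units: A^2 * s^3 / (kg * m^2)
A does NOT reduce to A^2 * s^3 / (kg * m^2); a valid unit for electric conductance would be e.g. S.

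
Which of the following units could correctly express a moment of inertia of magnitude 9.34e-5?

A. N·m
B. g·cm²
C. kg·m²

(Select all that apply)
B, C

moment of inertia has SI base units: kg * m^2

Checking each option against kg * m^2:
  A. N·m: ✗ does not match
  B. g·cm²: ✓ matches
  C. kg·m²: ✓ matches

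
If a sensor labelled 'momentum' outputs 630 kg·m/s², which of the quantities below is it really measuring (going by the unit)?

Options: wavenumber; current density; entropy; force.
force

momentum should have units dimensionally equivalent to kg * m / s (e.g. kg·m/s).
The given unit 'kg·m/s²' reduces to kg * m / s^2. Of the listed options, that is the dimensionality of force.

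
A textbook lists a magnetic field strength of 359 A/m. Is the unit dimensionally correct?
Yes

magnetic field strength has SI base units: A / m
A/m reduces to the same SI base units, so it is a valid unit for magnetic field strength.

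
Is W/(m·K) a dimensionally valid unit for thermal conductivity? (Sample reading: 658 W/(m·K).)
Yes

thermal conductivity has SI base units: kg * m / (s^3 * K)
W/(m·K) reduces to the same SI base units, so it is a valid unit for thermal conductivity.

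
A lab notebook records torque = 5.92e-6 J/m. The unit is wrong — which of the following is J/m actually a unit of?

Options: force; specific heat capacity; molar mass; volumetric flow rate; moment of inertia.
force

torque should have units dimensionally equivalent to kg * m^2 / s^2 (e.g. N·m).
The given unit 'J/m' reduces to kg * m / s^2. Of the listed options, that is the dimensionality of force.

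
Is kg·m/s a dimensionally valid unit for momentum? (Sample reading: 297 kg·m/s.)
Yes

momentum has SI base units: kg * m / s
kg·m/s reduces to the same SI base units, so it is a valid unit for momentum.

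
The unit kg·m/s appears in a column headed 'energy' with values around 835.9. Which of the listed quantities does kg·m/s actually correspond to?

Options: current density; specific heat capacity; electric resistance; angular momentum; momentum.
momentum

energy should have units dimensionally equivalent to kg * m^2 / s^2 (e.g. J).
The given unit 'kg·m/s' reduces to kg * m / s. Of the listed options, that is the dimensionality of momentum.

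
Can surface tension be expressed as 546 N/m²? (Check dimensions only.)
No

surface tension has SI base units: kg / s^2
N/m² does NOT reduce to kg / s^2; a valid unit for surface tension would be e.g. N/m.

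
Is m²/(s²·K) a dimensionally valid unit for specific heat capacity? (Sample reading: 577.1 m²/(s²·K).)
Yes

specific heat capacity has SI base units: m^2 / (s^2 * K)
m²/(s²·K) reduces to the same SI base units, so it is a valid unit for specific heat capacity.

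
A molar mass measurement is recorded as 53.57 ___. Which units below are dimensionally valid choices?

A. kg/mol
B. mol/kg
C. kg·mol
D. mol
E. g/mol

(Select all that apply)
A, E

molar mass has SI base units: kg / mol

Checking each option against kg / mol:
  A. kg/mol: ✓ matches
  B. mol/kg: ✗ does not match
  C. kg·mol: ✗ does not match
  D. mol: ✗ does not match
  E. g/mol: ✓ matches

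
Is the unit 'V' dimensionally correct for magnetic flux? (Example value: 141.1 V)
No

magnetic flux has SI base units: kg * m^2 / (A * s^2)
V does NOT reduce to kg * m^2 / (A * s^2); a valid unit for magnetic flux would be e.g. Wb.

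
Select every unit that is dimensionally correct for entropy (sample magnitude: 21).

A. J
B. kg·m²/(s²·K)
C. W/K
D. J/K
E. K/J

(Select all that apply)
B, D

entropy has SI base units: kg * m^2 / (s^2 * K)

Checking each option against kg * m^2 / (s^2 * K):
  A. J: ✗ does not match
  B. kg·m²/(s²·K): ✓ matches
  C. W/K: ✗ does not match
  D. J/K: ✓ matches
  E. K/J: ✗ does not match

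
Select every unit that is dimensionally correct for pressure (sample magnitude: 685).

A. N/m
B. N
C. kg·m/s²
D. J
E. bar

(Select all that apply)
E

pressure has SI base units: kg / (m * s^2)

Checking each option against kg / (m * s^2):
  A. N/m: ✗ does not match
  B. N: ✗ does not match
  C. kg·m/s²: ✗ does not match
  D. J: ✗ does not match
  E. bar: ✓ matches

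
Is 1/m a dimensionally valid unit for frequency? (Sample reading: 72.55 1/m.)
No

frequency has SI base units: 1 / s
1/m does NOT reduce to 1 / s; a valid unit for frequency would be e.g. Hz.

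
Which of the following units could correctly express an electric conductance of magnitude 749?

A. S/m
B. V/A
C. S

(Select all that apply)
C

electric conductance has SI base units: A^2 * s^3 / (kg * m^2)

Checking each option against A^2 * s^3 / (kg * m^2):
  A. S/m: ✗ does not match
  B. V/A: ✗ does not match
  C. S: ✓ matches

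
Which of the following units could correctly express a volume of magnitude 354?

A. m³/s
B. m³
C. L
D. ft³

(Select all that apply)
B, C, D

volume has SI base units: m^3

Checking each option against m^3:
  A. m³/s: ✗ does not match
  B. m³: ✓ matches
  C. L: ✓ matches
  D. ft³: ✓ matches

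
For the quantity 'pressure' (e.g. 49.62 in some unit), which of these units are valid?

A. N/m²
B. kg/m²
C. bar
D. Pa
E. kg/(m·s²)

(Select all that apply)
A, C, D, E

pressure has SI base units: kg / (m * s^2)

Checking each option against kg / (m * s^2):
  A. N/m²: ✓ matches
  B. kg/m²: ✗ does not match
  C. bar: ✓ matches
  D. Pa: ✓ matches
  E. kg/(m·s²): ✓ matches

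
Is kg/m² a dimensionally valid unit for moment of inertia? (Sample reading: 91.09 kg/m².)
No

moment of inertia has SI base units: kg * m^2
kg/m² does NOT reduce to kg * m^2; a valid unit for moment of inertia would be e.g. kg·m².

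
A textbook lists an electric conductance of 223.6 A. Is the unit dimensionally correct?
No

electric conductance has SI base units: A^2 * s^3 / (kg * m^2)
A does NOT reduce to A^2 * s^3 / (kg * m^2); a valid unit for electric conductance would be e.g. S.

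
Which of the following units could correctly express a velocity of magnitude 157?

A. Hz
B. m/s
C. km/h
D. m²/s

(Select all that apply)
B, C

velocity has SI base units: m / s

Checking each option against m / s:
  A. Hz: ✗ does not match
  B. m/s: ✓ matches
  C. km/h: ✓ matches
  D. m²/s: ✗ does not match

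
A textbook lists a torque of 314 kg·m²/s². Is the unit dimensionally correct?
Yes

torque has SI base units: kg * m^2 / s^2
kg·m²/s² reduces to the same SI base units, so it is a valid unit for torque.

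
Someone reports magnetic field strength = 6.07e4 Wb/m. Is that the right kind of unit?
No

magnetic field strength has SI base units: A / m
Wb/m does NOT reduce to A / m; a valid unit for magnetic field strength would be e.g. A/m.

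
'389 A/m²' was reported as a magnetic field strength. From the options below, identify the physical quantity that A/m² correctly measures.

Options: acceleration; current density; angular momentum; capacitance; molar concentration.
current density

magnetic field strength should have units dimensionally equivalent to A / m (e.g. A/m).
The given unit 'A/m²' reduces to A / m^2. Of the listed options, that is the dimensionality of current density.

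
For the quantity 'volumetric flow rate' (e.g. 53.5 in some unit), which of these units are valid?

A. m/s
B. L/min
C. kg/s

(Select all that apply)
B

volumetric flow rate has SI base units: m^3 / s

Checking each option against m^3 / s:
  A. m/s: ✗ does not match
  B. L/min: ✓ matches
  C. kg/s: ✗ does not match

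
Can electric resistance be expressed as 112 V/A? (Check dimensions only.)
Yes

electric resistance has SI base units: kg * m^2 / (A^2 * s^3)
V/A reduces to the same SI base units, so it is a valid unit for electric resistance.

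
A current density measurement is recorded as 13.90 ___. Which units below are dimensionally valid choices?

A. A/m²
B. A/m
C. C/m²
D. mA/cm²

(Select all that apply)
A, D

current density has SI base units: A / m^2

Checking each option against A / m^2:
  A. A/m²: ✓ matches
  B. A/m: ✗ does not match
  C. C/m²: ✗ does not match
  D. mA/cm²: ✓ matches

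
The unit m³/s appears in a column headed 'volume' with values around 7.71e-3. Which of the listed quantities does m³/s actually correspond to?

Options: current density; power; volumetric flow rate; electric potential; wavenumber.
volumetric flow rate

volume should have units dimensionally equivalent to m^3 (e.g. m³).
The given unit 'm³/s' reduces to m^3 / s. Of the listed options, that is the dimensionality of volumetric flow rate.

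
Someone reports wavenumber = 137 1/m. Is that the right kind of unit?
Yes

wavenumber has SI base units: 1 / m
1/m reduces to the same SI base units, so it is a valid unit for wavenumber.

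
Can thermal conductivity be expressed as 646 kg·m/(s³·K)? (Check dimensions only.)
Yes

thermal conductivity has SI base units: kg * m / (s^3 * K)
kg·m/(s³·K) reduces to the same SI base units, so it is a valid unit for thermal conductivity.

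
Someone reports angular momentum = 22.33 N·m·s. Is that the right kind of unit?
Yes

angular momentum has SI base units: kg * m^2 / s
N·m·s reduces to the same SI base units, so it is a valid unit for angular momentum.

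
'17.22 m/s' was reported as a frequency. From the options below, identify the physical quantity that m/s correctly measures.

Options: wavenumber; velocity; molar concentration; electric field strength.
velocity

frequency should have units dimensionally equivalent to 1 / s (e.g. Hz).
The given unit 'm/s' reduces to m / s. Of the listed options, that is the dimensionality of velocity.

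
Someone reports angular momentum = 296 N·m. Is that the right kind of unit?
No

angular momentum has SI base units: kg * m^2 / s
N·m does NOT reduce to kg * m^2 / s; a valid unit for angular momentum would be e.g. kg·m²/s.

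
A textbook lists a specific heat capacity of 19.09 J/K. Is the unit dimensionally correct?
No

specific heat capacity has SI base units: m^2 / (s^2 * K)
J/K does NOT reduce to m^2 / (s^2 * K); a valid unit for specific heat capacity would be e.g. J/(kg·K).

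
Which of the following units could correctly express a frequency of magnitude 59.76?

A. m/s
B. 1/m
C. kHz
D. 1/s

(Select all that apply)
C, D

frequency has SI base units: 1 / s

Checking each option against 1 / s:
  A. m/s: ✗ does not match
  B. 1/m: ✗ does not match
  C. kHz: ✓ matches
  D. 1/s: ✓ matches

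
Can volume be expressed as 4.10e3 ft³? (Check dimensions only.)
Yes

volume has SI base units: m^3
ft³ reduces to the same SI base units, so it is a valid unit for volume.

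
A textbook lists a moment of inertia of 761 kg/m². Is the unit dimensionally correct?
No

moment of inertia has SI base units: kg * m^2
kg/m² does NOT reduce to kg * m^2; a valid unit for moment of inertia would be e.g. kg·m².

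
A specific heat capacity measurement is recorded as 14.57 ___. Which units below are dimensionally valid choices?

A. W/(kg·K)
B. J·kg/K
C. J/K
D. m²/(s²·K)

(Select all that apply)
D

specific heat capacity has SI base units: m^2 / (s^2 * K)

Checking each option against m^2 / (s^2 * K):
  A. W/(kg·K): ✗ does not match
  B. J·kg/K: ✗ does not match
  C. J/K: ✗ does not match
  D. m²/(s²·K): ✓ matches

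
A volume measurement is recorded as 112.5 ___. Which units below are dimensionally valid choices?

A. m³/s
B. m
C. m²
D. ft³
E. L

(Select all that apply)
D, E

volume has SI base units: m^3

Checking each option against m^3:
  A. m³/s: ✗ does not match
  B. m: ✗ does not match
  C. m²: ✗ does not match
  D. ft³: ✓ matches
  E. L: ✓ matches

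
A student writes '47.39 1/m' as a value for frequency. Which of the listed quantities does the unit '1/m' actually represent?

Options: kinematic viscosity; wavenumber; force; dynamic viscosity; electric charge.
wavenumber

frequency should have units dimensionally equivalent to 1 / s (e.g. Hz).
The given unit '1/m' reduces to 1 / m. Of the listed options, that is the dimensionality of wavenumber.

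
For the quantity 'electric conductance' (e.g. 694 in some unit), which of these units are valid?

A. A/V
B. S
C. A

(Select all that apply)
A, B

electric conductance has SI base units: A^2 * s^3 / (kg * m^2)

Checking each option against A^2 * s^3 / (kg * m^2):
  A. A/V: ✓ matches
  B. S: ✓ matches
  C. A: ✗ does not match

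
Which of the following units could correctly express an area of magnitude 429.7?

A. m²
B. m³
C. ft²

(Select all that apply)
A, C

area has SI base units: m^2

Checking each option against m^2:
  A. m²: ✓ matches
  B. m³: ✗ does not match
  C. ft²: ✓ matches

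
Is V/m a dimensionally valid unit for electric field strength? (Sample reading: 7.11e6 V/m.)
Yes

electric field strength has SI base units: kg * m / (A * s^3)
V/m reduces to the same SI base units, so it is a valid unit for electric field strength.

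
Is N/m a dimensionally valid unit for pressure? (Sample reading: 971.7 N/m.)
No

pressure has SI base units: kg / (m * s^2)
N/m does NOT reduce to kg / (m * s^2); a valid unit for pressure would be e.g. Pa.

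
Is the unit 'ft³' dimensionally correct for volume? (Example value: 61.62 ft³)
Yes

volume has SI base units: m^3
ft³ reduces to the same SI base units, so it is a valid unit for volume.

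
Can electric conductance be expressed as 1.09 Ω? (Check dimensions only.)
No

electric conductance has SI base units: A^2 * s^3 / (kg * m^2)
Ω does NOT reduce to A^2 * s^3 / (kg * m^2); a valid unit for electric conductance would be e.g. S.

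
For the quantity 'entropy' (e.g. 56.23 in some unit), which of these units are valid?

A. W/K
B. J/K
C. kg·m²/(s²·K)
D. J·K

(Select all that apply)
B, C

entropy has SI base units: kg * m^2 / (s^2 * K)

Checking each option against kg * m^2 / (s^2 * K):
  A. W/K: ✗ does not match
  B. J/K: ✓ matches
  C. kg·m²/(s²·K): ✓ matches
  D. J·K: ✗ does not match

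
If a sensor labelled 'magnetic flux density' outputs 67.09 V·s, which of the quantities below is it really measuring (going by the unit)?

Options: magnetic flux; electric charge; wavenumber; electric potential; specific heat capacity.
magnetic flux

magnetic flux density should have units dimensionally equivalent to kg / (A * s^2) (e.g. T).
The given unit 'V·s' reduces to kg * m^2 / (A * s^2). Of the listed options, that is the dimensionality of magnetic flux.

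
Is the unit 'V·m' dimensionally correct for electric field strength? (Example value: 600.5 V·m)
No

electric field strength has SI base units: kg * m / (A * s^3)
V·m does NOT reduce to kg * m / (A * s^3); a valid unit for electric field strength would be e.g. V/m.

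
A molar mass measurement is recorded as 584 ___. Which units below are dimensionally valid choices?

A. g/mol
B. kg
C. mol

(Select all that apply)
A

molar mass has SI base units: kg / mol

Checking each option against kg / mol:
  A. g/mol: ✓ matches
  B. kg: ✗ does not match
  C. mol: ✗ does not match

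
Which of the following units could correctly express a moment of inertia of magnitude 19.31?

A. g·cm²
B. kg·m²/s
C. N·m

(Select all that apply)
A

moment of inertia has SI base units: kg * m^2

Checking each option against kg * m^2:
  A. g·cm²: ✓ matches
  B. kg·m²/s: ✗ does not match
  C. N·m: ✗ does not match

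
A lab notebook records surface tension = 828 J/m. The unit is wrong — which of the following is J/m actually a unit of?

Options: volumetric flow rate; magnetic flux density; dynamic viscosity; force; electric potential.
force

surface tension should have units dimensionally equivalent to kg / s^2 (e.g. N/m).
The given unit 'J/m' reduces to kg * m / s^2. Of the listed options, that is the dimensionality of force.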